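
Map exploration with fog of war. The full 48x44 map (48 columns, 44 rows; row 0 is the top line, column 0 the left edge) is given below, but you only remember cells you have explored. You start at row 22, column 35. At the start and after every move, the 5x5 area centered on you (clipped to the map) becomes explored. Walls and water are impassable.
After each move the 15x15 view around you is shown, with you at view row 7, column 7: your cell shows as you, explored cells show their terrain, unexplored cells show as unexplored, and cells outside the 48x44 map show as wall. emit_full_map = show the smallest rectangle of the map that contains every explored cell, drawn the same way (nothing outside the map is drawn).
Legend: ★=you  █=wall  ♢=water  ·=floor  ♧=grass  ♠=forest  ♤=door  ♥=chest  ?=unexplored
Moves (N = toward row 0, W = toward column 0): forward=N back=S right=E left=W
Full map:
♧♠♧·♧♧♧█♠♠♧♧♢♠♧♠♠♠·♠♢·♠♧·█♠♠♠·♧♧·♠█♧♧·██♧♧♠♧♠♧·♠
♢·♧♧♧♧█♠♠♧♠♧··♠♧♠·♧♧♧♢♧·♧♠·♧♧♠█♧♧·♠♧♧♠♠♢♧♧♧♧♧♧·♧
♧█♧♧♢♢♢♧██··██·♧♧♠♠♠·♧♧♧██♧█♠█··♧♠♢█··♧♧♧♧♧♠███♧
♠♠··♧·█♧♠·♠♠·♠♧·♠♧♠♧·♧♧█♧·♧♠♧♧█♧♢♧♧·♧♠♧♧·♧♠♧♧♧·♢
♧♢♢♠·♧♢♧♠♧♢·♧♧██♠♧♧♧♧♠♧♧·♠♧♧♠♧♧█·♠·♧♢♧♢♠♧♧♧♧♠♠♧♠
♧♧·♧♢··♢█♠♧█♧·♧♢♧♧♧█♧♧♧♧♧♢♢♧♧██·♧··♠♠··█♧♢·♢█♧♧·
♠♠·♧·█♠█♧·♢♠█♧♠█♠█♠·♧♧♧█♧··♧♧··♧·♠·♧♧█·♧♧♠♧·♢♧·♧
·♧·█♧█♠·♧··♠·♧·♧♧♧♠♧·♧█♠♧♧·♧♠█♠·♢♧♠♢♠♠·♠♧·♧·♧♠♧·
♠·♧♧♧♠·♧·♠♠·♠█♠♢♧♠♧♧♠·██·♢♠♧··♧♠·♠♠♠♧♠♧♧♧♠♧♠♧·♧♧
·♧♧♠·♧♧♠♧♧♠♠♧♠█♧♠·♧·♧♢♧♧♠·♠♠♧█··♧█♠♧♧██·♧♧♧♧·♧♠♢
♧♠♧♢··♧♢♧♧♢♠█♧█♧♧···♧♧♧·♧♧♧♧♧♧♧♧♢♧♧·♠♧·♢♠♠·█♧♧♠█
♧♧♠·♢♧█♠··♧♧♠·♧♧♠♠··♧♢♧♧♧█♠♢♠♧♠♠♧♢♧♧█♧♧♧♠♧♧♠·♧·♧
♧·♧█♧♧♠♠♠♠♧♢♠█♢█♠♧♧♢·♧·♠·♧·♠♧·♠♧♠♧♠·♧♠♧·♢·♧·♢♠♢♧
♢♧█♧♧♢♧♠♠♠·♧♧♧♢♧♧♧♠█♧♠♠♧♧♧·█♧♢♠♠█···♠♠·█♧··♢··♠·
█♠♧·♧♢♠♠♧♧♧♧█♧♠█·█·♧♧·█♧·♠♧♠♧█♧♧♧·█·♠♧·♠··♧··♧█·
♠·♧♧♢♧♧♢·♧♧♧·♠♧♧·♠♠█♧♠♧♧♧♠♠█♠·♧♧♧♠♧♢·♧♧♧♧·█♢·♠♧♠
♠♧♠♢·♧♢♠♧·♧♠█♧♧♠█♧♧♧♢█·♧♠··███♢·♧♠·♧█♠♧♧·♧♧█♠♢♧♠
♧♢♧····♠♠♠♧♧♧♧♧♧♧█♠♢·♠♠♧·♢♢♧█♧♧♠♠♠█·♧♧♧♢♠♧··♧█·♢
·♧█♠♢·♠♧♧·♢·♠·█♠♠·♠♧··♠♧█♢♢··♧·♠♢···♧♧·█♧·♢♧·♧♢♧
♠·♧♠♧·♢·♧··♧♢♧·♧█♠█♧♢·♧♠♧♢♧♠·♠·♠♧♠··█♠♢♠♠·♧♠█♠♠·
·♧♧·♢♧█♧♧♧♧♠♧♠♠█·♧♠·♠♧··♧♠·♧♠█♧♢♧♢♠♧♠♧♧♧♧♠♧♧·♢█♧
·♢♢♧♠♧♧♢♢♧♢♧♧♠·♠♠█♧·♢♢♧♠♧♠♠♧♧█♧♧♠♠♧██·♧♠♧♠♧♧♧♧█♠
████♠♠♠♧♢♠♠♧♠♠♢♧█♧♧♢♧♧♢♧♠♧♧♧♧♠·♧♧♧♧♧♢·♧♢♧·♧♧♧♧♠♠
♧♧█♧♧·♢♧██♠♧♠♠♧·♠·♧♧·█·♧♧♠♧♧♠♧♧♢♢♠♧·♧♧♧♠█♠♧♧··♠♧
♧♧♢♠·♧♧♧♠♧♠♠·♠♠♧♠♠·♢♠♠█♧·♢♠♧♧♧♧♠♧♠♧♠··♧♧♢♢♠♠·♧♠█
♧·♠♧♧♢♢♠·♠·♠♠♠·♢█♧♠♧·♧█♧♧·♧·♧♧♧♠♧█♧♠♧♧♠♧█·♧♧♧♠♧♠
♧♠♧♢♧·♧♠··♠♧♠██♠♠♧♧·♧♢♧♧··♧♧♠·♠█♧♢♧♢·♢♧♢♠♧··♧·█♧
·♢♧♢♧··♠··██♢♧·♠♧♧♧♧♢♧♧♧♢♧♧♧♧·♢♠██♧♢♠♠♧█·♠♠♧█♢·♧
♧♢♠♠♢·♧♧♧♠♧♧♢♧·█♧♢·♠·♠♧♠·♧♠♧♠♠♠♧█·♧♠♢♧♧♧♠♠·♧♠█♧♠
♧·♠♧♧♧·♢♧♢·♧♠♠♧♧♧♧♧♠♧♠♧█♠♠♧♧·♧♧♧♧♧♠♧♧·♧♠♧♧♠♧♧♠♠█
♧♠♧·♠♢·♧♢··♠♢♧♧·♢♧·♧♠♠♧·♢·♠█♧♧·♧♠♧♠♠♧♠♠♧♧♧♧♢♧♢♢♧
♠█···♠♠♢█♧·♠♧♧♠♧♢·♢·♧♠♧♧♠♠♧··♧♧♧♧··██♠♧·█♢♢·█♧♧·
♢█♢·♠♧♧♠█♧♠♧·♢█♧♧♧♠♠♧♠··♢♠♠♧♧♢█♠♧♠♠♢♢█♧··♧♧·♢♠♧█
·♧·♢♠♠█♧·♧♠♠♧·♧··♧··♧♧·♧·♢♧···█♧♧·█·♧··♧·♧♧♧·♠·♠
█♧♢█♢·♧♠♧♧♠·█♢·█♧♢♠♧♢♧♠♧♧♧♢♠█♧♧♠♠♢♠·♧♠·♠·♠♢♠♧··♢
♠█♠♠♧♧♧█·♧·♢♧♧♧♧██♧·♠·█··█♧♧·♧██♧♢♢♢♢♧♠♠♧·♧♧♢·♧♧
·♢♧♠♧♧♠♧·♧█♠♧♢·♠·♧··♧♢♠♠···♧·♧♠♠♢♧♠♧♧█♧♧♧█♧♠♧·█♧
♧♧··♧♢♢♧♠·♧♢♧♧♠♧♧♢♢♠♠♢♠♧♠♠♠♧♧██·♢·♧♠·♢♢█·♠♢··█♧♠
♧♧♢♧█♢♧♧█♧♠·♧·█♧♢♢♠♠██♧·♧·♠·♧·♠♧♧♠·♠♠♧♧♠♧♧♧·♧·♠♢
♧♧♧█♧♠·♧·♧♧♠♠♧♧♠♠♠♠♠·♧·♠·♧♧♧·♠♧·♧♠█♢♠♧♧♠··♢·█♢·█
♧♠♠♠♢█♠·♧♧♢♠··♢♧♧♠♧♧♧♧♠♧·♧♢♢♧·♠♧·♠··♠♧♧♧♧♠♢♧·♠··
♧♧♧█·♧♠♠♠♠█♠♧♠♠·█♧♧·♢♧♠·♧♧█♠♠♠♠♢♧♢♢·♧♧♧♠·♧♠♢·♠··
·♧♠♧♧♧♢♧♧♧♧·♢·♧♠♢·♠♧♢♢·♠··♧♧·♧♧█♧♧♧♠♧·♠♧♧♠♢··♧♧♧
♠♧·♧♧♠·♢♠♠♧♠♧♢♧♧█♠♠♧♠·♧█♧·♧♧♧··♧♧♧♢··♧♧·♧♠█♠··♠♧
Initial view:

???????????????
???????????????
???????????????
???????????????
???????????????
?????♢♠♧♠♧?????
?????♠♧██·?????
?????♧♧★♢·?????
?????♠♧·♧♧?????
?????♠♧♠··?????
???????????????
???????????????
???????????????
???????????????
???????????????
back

???????????????
???????????????
???????????????
???????????????
?????♢♠♧♠♧?????
?????♠♧██·?????
?????♧♧♧♢·?????
?????♠♧★♧♧?????
?????♠♧♠··?????
?????█♧♠♧♧?????
???????????????
???????????????
???????????????
???????????????
???????????????

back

???????????????
???????????????
???????????????
?????♢♠♧♠♧?????
?????♠♧██·?????
?????♧♧♧♢·?????
?????♠♧·♧♧?????
?????♠♧★··?????
?????█♧♠♧♧?????
?????♢♧♢·♢?????
???????????????
???????????????
???????????????
???????????????
???????????????

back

???????????????
???????????????
?????♢♠♧♠♧?????
?????♠♧██·?????
?????♧♧♧♢·?????
?????♠♧·♧♧?????
?????♠♧♠··?????
?????█♧★♧♧?????
?????♢♧♢·♢?????
?????█♧♢♠♠?????
???????????????
???????????????
???????????????
???????????????
???????????????

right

???????????????
???????????????
????♢♠♧♠♧??????
????♠♧██·??????
????♧♧♧♢·??????
????♠♧·♧♧♧?????
????♠♧♠··♧?????
????█♧♠★♧♠?????
????♢♧♢·♢♧?????
????█♧♢♠♠♧?????
???????????????
???????????????
???????????????
???????????????
???????????????

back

???????????????
????♢♠♧♠♧??????
????♠♧██·??????
????♧♧♧♢·??????
????♠♧·♧♧♧?????
????♠♧♠··♧?????
????█♧♠♧♧♠?????
????♢♧♢★♢♧?????
????█♧♢♠♠♧?????
?????♧♠♢♧♧?????
???????????????
???????????????
???????????????
???????????????
???????????????

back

????♢♠♧♠♧??????
????♠♧██·??????
????♧♧♧♢·??????
????♠♧·♧♧♧?????
????♠♧♠··♧?????
????█♧♠♧♧♠?????
????♢♧♢·♢♧?????
????█♧♢★♠♧?????
?????♧♠♢♧♧?????
?????♠♧♧·♧?????
???????????????
???????????????
???????????????
???????????????
???????????????

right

???♢♠♧♠♧???????
???♠♧██·???????
???♧♧♧♢·???????
???♠♧·♧♧♧??????
???♠♧♠··♧??????
???█♧♠♧♧♠♧?????
???♢♧♢·♢♧♢?????
???█♧♢♠★♧█?????
????♧♠♢♧♧♧?????
????♠♧♧·♧♠?????
???????????????
???????????????
???????????????
???????????????
???????????????

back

???♠♧██·???????
???♧♧♧♢·???????
???♠♧·♧♧♧??????
???♠♧♠··♧??????
???█♧♠♧♧♠♧?????
???♢♧♢·♢♧♢?????
???█♧♢♠♠♧█?????
????♧♠♢★♧♧?????
????♠♧♧·♧♠?????
?????♠♧♠♠♧?????
???????????????
???????????????
???????????????
???????????????
???????????????

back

???♧♧♧♢·???????
???♠♧·♧♧♧??????
???♠♧♠··♧??????
???█♧♠♧♧♠♧?????
???♢♧♢·♢♧♢?????
???█♧♢♠♠♧█?????
????♧♠♢♧♧♧?????
????♠♧♧★♧♠?????
?????♠♧♠♠♧?????
?????██♠♧·?????
???????????????
???????????????
???????????????
???????????????
???????????????

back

???♠♧·♧♧♧??????
???♠♧♠··♧??????
???█♧♠♧♧♠♧?????
???♢♧♢·♢♧♢?????
???█♧♢♠♠♧█?????
????♧♠♢♧♧♧?????
????♠♧♧·♧♠?????
?????♠♧★♠♧?????
?????██♠♧·?????
?????♢♢█♧·?????
???????????????
???????????????
???????????????
???????????????
???????????????

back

???♠♧♠··♧??????
???█♧♠♧♧♠♧?????
???♢♧♢·♢♧♢?????
???█♧♢♠♠♧█?????
????♧♠♢♧♧♧?????
????♠♧♧·♧♠?????
?????♠♧♠♠♧?????
?????██★♧·?????
?????♢♢█♧·?????
?????·♧··♧?????
???????????????
???????????????
???????????????
???????????????
???????????????

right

??♠♧♠··♧???????
??█♧♠♧♧♠♧??????
??♢♧♢·♢♧♢??????
??█♧♢♠♠♧█??????
???♧♠♢♧♧♧??????
???♠♧♧·♧♠♧?????
????♠♧♠♠♧♧?????
????██♠★·█?????
????♢♢█♧··?????
????·♧··♧·?????
???????????????
???????????????
???????????????
???????????????
???????????????

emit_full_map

♢♠♧♠♧???
♠♧██·???
♧♧♧♢·???
♠♧·♧♧♧??
♠♧♠··♧??
█♧♠♧♧♠♧?
♢♧♢·♢♧♢?
█♧♢♠♠♧█?
?♧♠♢♧♧♧?
?♠♧♧·♧♠♧
??♠♧♠♠♧♧
??██♠★·█
??♢♢█♧··
??·♧··♧·

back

??█♧♠♧♧♠♧??????
??♢♧♢·♢♧♢??????
??█♧♢♠♠♧█??????
???♧♠♢♧♧♧??????
???♠♧♧·♧♠♧?????
????♠♧♠♠♧♧?????
????██♠♧·█?????
????♢♢█★··?????
????·♧··♧·?????
?????♧♠·♠·?????
???????????????
???????????????
???????????????
???????????????
???????????????

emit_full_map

♢♠♧♠♧???
♠♧██·???
♧♧♧♢·???
♠♧·♧♧♧??
♠♧♠··♧??
█♧♠♧♧♠♧?
♢♧♢·♢♧♢?
█♧♢♠♠♧█?
?♧♠♢♧♧♧?
?♠♧♧·♧♠♧
??♠♧♠♠♧♧
??██♠♧·█
??♢♢█★··
??·♧··♧·
???♧♠·♠·


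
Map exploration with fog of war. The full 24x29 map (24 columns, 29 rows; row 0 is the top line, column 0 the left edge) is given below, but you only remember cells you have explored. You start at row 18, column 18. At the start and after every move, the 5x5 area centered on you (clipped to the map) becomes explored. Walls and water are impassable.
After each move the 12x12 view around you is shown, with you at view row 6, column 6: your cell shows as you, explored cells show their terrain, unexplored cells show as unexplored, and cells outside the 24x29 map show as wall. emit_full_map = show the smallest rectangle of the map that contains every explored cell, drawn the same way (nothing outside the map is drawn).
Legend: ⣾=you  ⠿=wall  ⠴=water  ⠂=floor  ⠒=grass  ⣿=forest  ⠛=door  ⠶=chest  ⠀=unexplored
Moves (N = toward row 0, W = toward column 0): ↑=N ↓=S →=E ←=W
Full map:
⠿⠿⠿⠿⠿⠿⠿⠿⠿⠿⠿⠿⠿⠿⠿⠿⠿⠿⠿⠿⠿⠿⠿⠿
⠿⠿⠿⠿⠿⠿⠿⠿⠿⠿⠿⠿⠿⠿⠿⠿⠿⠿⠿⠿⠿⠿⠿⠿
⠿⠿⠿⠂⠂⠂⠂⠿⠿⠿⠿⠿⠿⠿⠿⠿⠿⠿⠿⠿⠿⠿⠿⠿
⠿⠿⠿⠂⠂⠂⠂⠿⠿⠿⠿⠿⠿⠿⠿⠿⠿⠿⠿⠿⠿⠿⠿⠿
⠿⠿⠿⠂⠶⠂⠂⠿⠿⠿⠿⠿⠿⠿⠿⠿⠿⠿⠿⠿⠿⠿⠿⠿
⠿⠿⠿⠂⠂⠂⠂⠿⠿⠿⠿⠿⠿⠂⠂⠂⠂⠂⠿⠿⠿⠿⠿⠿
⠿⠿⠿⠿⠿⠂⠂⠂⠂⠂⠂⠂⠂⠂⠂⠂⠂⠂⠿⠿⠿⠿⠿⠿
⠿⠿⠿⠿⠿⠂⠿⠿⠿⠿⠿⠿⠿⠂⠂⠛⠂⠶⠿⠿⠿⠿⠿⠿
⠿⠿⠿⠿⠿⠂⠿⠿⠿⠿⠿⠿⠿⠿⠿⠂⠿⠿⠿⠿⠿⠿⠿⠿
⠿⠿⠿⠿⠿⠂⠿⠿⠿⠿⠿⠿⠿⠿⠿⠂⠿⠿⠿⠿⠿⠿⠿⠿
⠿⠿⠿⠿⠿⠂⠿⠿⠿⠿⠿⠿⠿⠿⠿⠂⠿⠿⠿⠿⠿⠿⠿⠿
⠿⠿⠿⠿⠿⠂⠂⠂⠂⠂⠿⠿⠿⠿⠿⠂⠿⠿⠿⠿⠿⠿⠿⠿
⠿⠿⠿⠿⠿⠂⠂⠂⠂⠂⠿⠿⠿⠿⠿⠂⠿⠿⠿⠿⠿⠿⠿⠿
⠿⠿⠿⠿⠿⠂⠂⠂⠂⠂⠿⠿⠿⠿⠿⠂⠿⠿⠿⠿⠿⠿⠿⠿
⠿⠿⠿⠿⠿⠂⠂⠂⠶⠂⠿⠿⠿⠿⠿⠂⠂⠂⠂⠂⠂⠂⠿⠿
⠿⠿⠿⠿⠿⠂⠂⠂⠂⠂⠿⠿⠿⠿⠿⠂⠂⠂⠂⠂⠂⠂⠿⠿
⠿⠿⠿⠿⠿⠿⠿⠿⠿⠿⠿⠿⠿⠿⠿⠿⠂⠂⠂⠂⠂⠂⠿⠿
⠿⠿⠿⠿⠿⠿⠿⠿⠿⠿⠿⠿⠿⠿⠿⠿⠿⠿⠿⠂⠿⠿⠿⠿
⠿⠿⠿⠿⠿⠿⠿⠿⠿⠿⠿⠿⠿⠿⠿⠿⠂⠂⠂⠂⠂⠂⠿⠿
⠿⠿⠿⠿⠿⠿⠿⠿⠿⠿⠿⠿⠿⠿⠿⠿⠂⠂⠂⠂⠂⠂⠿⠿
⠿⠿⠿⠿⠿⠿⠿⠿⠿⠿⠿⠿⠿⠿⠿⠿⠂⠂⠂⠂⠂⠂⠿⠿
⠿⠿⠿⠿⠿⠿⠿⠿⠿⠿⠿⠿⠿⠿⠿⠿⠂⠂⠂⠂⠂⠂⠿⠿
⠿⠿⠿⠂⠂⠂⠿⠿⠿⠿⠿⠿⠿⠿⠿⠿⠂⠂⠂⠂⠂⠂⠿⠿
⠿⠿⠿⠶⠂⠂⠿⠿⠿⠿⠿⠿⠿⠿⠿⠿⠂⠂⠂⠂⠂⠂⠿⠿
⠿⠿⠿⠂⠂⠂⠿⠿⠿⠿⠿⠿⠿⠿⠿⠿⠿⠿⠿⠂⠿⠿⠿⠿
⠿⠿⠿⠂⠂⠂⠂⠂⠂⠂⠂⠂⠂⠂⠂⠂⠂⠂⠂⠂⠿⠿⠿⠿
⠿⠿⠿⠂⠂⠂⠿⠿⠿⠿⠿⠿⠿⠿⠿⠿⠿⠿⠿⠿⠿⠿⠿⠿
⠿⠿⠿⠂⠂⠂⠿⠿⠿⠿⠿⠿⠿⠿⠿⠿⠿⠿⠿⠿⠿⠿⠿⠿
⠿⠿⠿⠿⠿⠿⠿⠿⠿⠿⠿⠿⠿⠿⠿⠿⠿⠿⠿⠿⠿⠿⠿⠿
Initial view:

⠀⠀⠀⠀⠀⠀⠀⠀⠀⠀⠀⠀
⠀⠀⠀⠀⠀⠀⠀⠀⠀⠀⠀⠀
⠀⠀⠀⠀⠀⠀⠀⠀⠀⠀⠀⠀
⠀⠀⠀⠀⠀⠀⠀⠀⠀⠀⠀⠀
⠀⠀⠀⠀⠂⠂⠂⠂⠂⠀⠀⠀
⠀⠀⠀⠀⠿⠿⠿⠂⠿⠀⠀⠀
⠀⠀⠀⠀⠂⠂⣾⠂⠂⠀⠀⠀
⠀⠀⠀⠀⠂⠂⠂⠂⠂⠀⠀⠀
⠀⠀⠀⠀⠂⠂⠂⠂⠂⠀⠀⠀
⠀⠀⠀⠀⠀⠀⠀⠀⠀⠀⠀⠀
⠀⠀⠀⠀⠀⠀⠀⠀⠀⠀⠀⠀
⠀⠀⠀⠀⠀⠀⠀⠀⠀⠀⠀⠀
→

⠀⠀⠀⠀⠀⠀⠀⠀⠀⠀⠀⠿
⠀⠀⠀⠀⠀⠀⠀⠀⠀⠀⠀⠿
⠀⠀⠀⠀⠀⠀⠀⠀⠀⠀⠀⠿
⠀⠀⠀⠀⠀⠀⠀⠀⠀⠀⠀⠿
⠀⠀⠀⠂⠂⠂⠂⠂⠂⠀⠀⠿
⠀⠀⠀⠿⠿⠿⠂⠿⠿⠀⠀⠿
⠀⠀⠀⠂⠂⠂⣾⠂⠂⠀⠀⠿
⠀⠀⠀⠂⠂⠂⠂⠂⠂⠀⠀⠿
⠀⠀⠀⠂⠂⠂⠂⠂⠂⠀⠀⠿
⠀⠀⠀⠀⠀⠀⠀⠀⠀⠀⠀⠿
⠀⠀⠀⠀⠀⠀⠀⠀⠀⠀⠀⠿
⠀⠀⠀⠀⠀⠀⠀⠀⠀⠀⠀⠿

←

⠀⠀⠀⠀⠀⠀⠀⠀⠀⠀⠀⠀
⠀⠀⠀⠀⠀⠀⠀⠀⠀⠀⠀⠀
⠀⠀⠀⠀⠀⠀⠀⠀⠀⠀⠀⠀
⠀⠀⠀⠀⠀⠀⠀⠀⠀⠀⠀⠀
⠀⠀⠀⠀⠂⠂⠂⠂⠂⠂⠀⠀
⠀⠀⠀⠀⠿⠿⠿⠂⠿⠿⠀⠀
⠀⠀⠀⠀⠂⠂⣾⠂⠂⠂⠀⠀
⠀⠀⠀⠀⠂⠂⠂⠂⠂⠂⠀⠀
⠀⠀⠀⠀⠂⠂⠂⠂⠂⠂⠀⠀
⠀⠀⠀⠀⠀⠀⠀⠀⠀⠀⠀⠀
⠀⠀⠀⠀⠀⠀⠀⠀⠀⠀⠀⠀
⠀⠀⠀⠀⠀⠀⠀⠀⠀⠀⠀⠀

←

⠀⠀⠀⠀⠀⠀⠀⠀⠀⠀⠀⠀
⠀⠀⠀⠀⠀⠀⠀⠀⠀⠀⠀⠀
⠀⠀⠀⠀⠀⠀⠀⠀⠀⠀⠀⠀
⠀⠀⠀⠀⠀⠀⠀⠀⠀⠀⠀⠀
⠀⠀⠀⠀⠿⠂⠂⠂⠂⠂⠂⠀
⠀⠀⠀⠀⠿⠿⠿⠿⠂⠿⠿⠀
⠀⠀⠀⠀⠿⠂⣾⠂⠂⠂⠂⠀
⠀⠀⠀⠀⠿⠂⠂⠂⠂⠂⠂⠀
⠀⠀⠀⠀⠿⠂⠂⠂⠂⠂⠂⠀
⠀⠀⠀⠀⠀⠀⠀⠀⠀⠀⠀⠀
⠀⠀⠀⠀⠀⠀⠀⠀⠀⠀⠀⠀
⠀⠀⠀⠀⠀⠀⠀⠀⠀⠀⠀⠀

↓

⠀⠀⠀⠀⠀⠀⠀⠀⠀⠀⠀⠀
⠀⠀⠀⠀⠀⠀⠀⠀⠀⠀⠀⠀
⠀⠀⠀⠀⠀⠀⠀⠀⠀⠀⠀⠀
⠀⠀⠀⠀⠿⠂⠂⠂⠂⠂⠂⠀
⠀⠀⠀⠀⠿⠿⠿⠿⠂⠿⠿⠀
⠀⠀⠀⠀⠿⠂⠂⠂⠂⠂⠂⠀
⠀⠀⠀⠀⠿⠂⣾⠂⠂⠂⠂⠀
⠀⠀⠀⠀⠿⠂⠂⠂⠂⠂⠂⠀
⠀⠀⠀⠀⠿⠂⠂⠂⠂⠀⠀⠀
⠀⠀⠀⠀⠀⠀⠀⠀⠀⠀⠀⠀
⠀⠀⠀⠀⠀⠀⠀⠀⠀⠀⠀⠀
⠀⠀⠀⠀⠀⠀⠀⠀⠀⠀⠀⠀

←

⠀⠀⠀⠀⠀⠀⠀⠀⠀⠀⠀⠀
⠀⠀⠀⠀⠀⠀⠀⠀⠀⠀⠀⠀
⠀⠀⠀⠀⠀⠀⠀⠀⠀⠀⠀⠀
⠀⠀⠀⠀⠀⠿⠂⠂⠂⠂⠂⠂
⠀⠀⠀⠀⠿⠿⠿⠿⠿⠂⠿⠿
⠀⠀⠀⠀⠿⠿⠂⠂⠂⠂⠂⠂
⠀⠀⠀⠀⠿⠿⣾⠂⠂⠂⠂⠂
⠀⠀⠀⠀⠿⠿⠂⠂⠂⠂⠂⠂
⠀⠀⠀⠀⠿⠿⠂⠂⠂⠂⠀⠀
⠀⠀⠀⠀⠀⠀⠀⠀⠀⠀⠀⠀
⠀⠀⠀⠀⠀⠀⠀⠀⠀⠀⠀⠀
⠀⠀⠀⠀⠀⠀⠀⠀⠀⠀⠀⠀

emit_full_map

⠀⠿⠂⠂⠂⠂⠂⠂
⠿⠿⠿⠿⠿⠂⠿⠿
⠿⠿⠂⠂⠂⠂⠂⠂
⠿⠿⣾⠂⠂⠂⠂⠂
⠿⠿⠂⠂⠂⠂⠂⠂
⠿⠿⠂⠂⠂⠂⠀⠀

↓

⠀⠀⠀⠀⠀⠀⠀⠀⠀⠀⠀⠀
⠀⠀⠀⠀⠀⠀⠀⠀⠀⠀⠀⠀
⠀⠀⠀⠀⠀⠿⠂⠂⠂⠂⠂⠂
⠀⠀⠀⠀⠿⠿⠿⠿⠿⠂⠿⠿
⠀⠀⠀⠀⠿⠿⠂⠂⠂⠂⠂⠂
⠀⠀⠀⠀⠿⠿⠂⠂⠂⠂⠂⠂
⠀⠀⠀⠀⠿⠿⣾⠂⠂⠂⠂⠂
⠀⠀⠀⠀⠿⠿⠂⠂⠂⠂⠀⠀
⠀⠀⠀⠀⠿⠿⠂⠂⠂⠀⠀⠀
⠀⠀⠀⠀⠀⠀⠀⠀⠀⠀⠀⠀
⠀⠀⠀⠀⠀⠀⠀⠀⠀⠀⠀⠀
⠀⠀⠀⠀⠀⠀⠀⠀⠀⠀⠀⠀

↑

⠀⠀⠀⠀⠀⠀⠀⠀⠀⠀⠀⠀
⠀⠀⠀⠀⠀⠀⠀⠀⠀⠀⠀⠀
⠀⠀⠀⠀⠀⠀⠀⠀⠀⠀⠀⠀
⠀⠀⠀⠀⠀⠿⠂⠂⠂⠂⠂⠂
⠀⠀⠀⠀⠿⠿⠿⠿⠿⠂⠿⠿
⠀⠀⠀⠀⠿⠿⠂⠂⠂⠂⠂⠂
⠀⠀⠀⠀⠿⠿⣾⠂⠂⠂⠂⠂
⠀⠀⠀⠀⠿⠿⠂⠂⠂⠂⠂⠂
⠀⠀⠀⠀⠿⠿⠂⠂⠂⠂⠀⠀
⠀⠀⠀⠀⠿⠿⠂⠂⠂⠀⠀⠀
⠀⠀⠀⠀⠀⠀⠀⠀⠀⠀⠀⠀
⠀⠀⠀⠀⠀⠀⠀⠀⠀⠀⠀⠀

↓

⠀⠀⠀⠀⠀⠀⠀⠀⠀⠀⠀⠀
⠀⠀⠀⠀⠀⠀⠀⠀⠀⠀⠀⠀
⠀⠀⠀⠀⠀⠿⠂⠂⠂⠂⠂⠂
⠀⠀⠀⠀⠿⠿⠿⠿⠿⠂⠿⠿
⠀⠀⠀⠀⠿⠿⠂⠂⠂⠂⠂⠂
⠀⠀⠀⠀⠿⠿⠂⠂⠂⠂⠂⠂
⠀⠀⠀⠀⠿⠿⣾⠂⠂⠂⠂⠂
⠀⠀⠀⠀⠿⠿⠂⠂⠂⠂⠀⠀
⠀⠀⠀⠀⠿⠿⠂⠂⠂⠀⠀⠀
⠀⠀⠀⠀⠀⠀⠀⠀⠀⠀⠀⠀
⠀⠀⠀⠀⠀⠀⠀⠀⠀⠀⠀⠀
⠀⠀⠀⠀⠀⠀⠀⠀⠀⠀⠀⠀

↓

⠀⠀⠀⠀⠀⠀⠀⠀⠀⠀⠀⠀
⠀⠀⠀⠀⠀⠿⠂⠂⠂⠂⠂⠂
⠀⠀⠀⠀⠿⠿⠿⠿⠿⠂⠿⠿
⠀⠀⠀⠀⠿⠿⠂⠂⠂⠂⠂⠂
⠀⠀⠀⠀⠿⠿⠂⠂⠂⠂⠂⠂
⠀⠀⠀⠀⠿⠿⠂⠂⠂⠂⠂⠂
⠀⠀⠀⠀⠿⠿⣾⠂⠂⠂⠀⠀
⠀⠀⠀⠀⠿⠿⠂⠂⠂⠀⠀⠀
⠀⠀⠀⠀⠿⠿⠂⠂⠂⠀⠀⠀
⠀⠀⠀⠀⠀⠀⠀⠀⠀⠀⠀⠀
⠀⠀⠀⠀⠀⠀⠀⠀⠀⠀⠀⠀
⠀⠀⠀⠀⠀⠀⠀⠀⠀⠀⠀⠀

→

⠀⠀⠀⠀⠀⠀⠀⠀⠀⠀⠀⠀
⠀⠀⠀⠀⠿⠂⠂⠂⠂⠂⠂⠀
⠀⠀⠀⠿⠿⠿⠿⠿⠂⠿⠿⠀
⠀⠀⠀⠿⠿⠂⠂⠂⠂⠂⠂⠀
⠀⠀⠀⠿⠿⠂⠂⠂⠂⠂⠂⠀
⠀⠀⠀⠿⠿⠂⠂⠂⠂⠂⠂⠀
⠀⠀⠀⠿⠿⠂⣾⠂⠂⠀⠀⠀
⠀⠀⠀⠿⠿⠂⠂⠂⠂⠀⠀⠀
⠀⠀⠀⠿⠿⠂⠂⠂⠂⠀⠀⠀
⠀⠀⠀⠀⠀⠀⠀⠀⠀⠀⠀⠀
⠀⠀⠀⠀⠀⠀⠀⠀⠀⠀⠀⠀
⠀⠀⠀⠀⠀⠀⠀⠀⠀⠀⠀⠀

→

⠀⠀⠀⠀⠀⠀⠀⠀⠀⠀⠀⠀
⠀⠀⠀⠿⠂⠂⠂⠂⠂⠂⠀⠀
⠀⠀⠿⠿⠿⠿⠿⠂⠿⠿⠀⠀
⠀⠀⠿⠿⠂⠂⠂⠂⠂⠂⠀⠀
⠀⠀⠿⠿⠂⠂⠂⠂⠂⠂⠀⠀
⠀⠀⠿⠿⠂⠂⠂⠂⠂⠂⠀⠀
⠀⠀⠿⠿⠂⠂⣾⠂⠂⠀⠀⠀
⠀⠀⠿⠿⠂⠂⠂⠂⠂⠀⠀⠀
⠀⠀⠿⠿⠂⠂⠂⠂⠂⠀⠀⠀
⠀⠀⠀⠀⠀⠀⠀⠀⠀⠀⠀⠀
⠀⠀⠀⠀⠀⠀⠀⠀⠀⠀⠀⠀
⠀⠀⠀⠀⠀⠀⠀⠀⠀⠀⠀⠀

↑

⠀⠀⠀⠀⠀⠀⠀⠀⠀⠀⠀⠀
⠀⠀⠀⠀⠀⠀⠀⠀⠀⠀⠀⠀
⠀⠀⠀⠿⠂⠂⠂⠂⠂⠂⠀⠀
⠀⠀⠿⠿⠿⠿⠿⠂⠿⠿⠀⠀
⠀⠀⠿⠿⠂⠂⠂⠂⠂⠂⠀⠀
⠀⠀⠿⠿⠂⠂⠂⠂⠂⠂⠀⠀
⠀⠀⠿⠿⠂⠂⣾⠂⠂⠂⠀⠀
⠀⠀⠿⠿⠂⠂⠂⠂⠂⠀⠀⠀
⠀⠀⠿⠿⠂⠂⠂⠂⠂⠀⠀⠀
⠀⠀⠿⠿⠂⠂⠂⠂⠂⠀⠀⠀
⠀⠀⠀⠀⠀⠀⠀⠀⠀⠀⠀⠀
⠀⠀⠀⠀⠀⠀⠀⠀⠀⠀⠀⠀

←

⠀⠀⠀⠀⠀⠀⠀⠀⠀⠀⠀⠀
⠀⠀⠀⠀⠀⠀⠀⠀⠀⠀⠀⠀
⠀⠀⠀⠀⠿⠂⠂⠂⠂⠂⠂⠀
⠀⠀⠀⠿⠿⠿⠿⠿⠂⠿⠿⠀
⠀⠀⠀⠿⠿⠂⠂⠂⠂⠂⠂⠀
⠀⠀⠀⠿⠿⠂⠂⠂⠂⠂⠂⠀
⠀⠀⠀⠿⠿⠂⣾⠂⠂⠂⠂⠀
⠀⠀⠀⠿⠿⠂⠂⠂⠂⠂⠀⠀
⠀⠀⠀⠿⠿⠂⠂⠂⠂⠂⠀⠀
⠀⠀⠀⠿⠿⠂⠂⠂⠂⠂⠀⠀
⠀⠀⠀⠀⠀⠀⠀⠀⠀⠀⠀⠀
⠀⠀⠀⠀⠀⠀⠀⠀⠀⠀⠀⠀

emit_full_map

⠀⠿⠂⠂⠂⠂⠂⠂
⠿⠿⠿⠿⠿⠂⠿⠿
⠿⠿⠂⠂⠂⠂⠂⠂
⠿⠿⠂⠂⠂⠂⠂⠂
⠿⠿⠂⣾⠂⠂⠂⠂
⠿⠿⠂⠂⠂⠂⠂⠀
⠿⠿⠂⠂⠂⠂⠂⠀
⠿⠿⠂⠂⠂⠂⠂⠀

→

⠀⠀⠀⠀⠀⠀⠀⠀⠀⠀⠀⠀
⠀⠀⠀⠀⠀⠀⠀⠀⠀⠀⠀⠀
⠀⠀⠀⠿⠂⠂⠂⠂⠂⠂⠀⠀
⠀⠀⠿⠿⠿⠿⠿⠂⠿⠿⠀⠀
⠀⠀⠿⠿⠂⠂⠂⠂⠂⠂⠀⠀
⠀⠀⠿⠿⠂⠂⠂⠂⠂⠂⠀⠀
⠀⠀⠿⠿⠂⠂⣾⠂⠂⠂⠀⠀
⠀⠀⠿⠿⠂⠂⠂⠂⠂⠀⠀⠀
⠀⠀⠿⠿⠂⠂⠂⠂⠂⠀⠀⠀
⠀⠀⠿⠿⠂⠂⠂⠂⠂⠀⠀⠀
⠀⠀⠀⠀⠀⠀⠀⠀⠀⠀⠀⠀
⠀⠀⠀⠀⠀⠀⠀⠀⠀⠀⠀⠀

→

⠀⠀⠀⠀⠀⠀⠀⠀⠀⠀⠀⠿
⠀⠀⠀⠀⠀⠀⠀⠀⠀⠀⠀⠿
⠀⠀⠿⠂⠂⠂⠂⠂⠂⠀⠀⠿
⠀⠿⠿⠿⠿⠿⠂⠿⠿⠀⠀⠿
⠀⠿⠿⠂⠂⠂⠂⠂⠂⠀⠀⠿
⠀⠿⠿⠂⠂⠂⠂⠂⠂⠀⠀⠿
⠀⠿⠿⠂⠂⠂⣾⠂⠂⠀⠀⠿
⠀⠿⠿⠂⠂⠂⠂⠂⠂⠀⠀⠿
⠀⠿⠿⠂⠂⠂⠂⠂⠂⠀⠀⠿
⠀⠿⠿⠂⠂⠂⠂⠂⠀⠀⠀⠿
⠀⠀⠀⠀⠀⠀⠀⠀⠀⠀⠀⠿
⠀⠀⠀⠀⠀⠀⠀⠀⠀⠀⠀⠿

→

⠀⠀⠀⠀⠀⠀⠀⠀⠀⠀⠿⠿
⠀⠀⠀⠀⠀⠀⠀⠀⠀⠀⠿⠿
⠀⠿⠂⠂⠂⠂⠂⠂⠀⠀⠿⠿
⠿⠿⠿⠿⠿⠂⠿⠿⠀⠀⠿⠿
⠿⠿⠂⠂⠂⠂⠂⠂⠿⠀⠿⠿
⠿⠿⠂⠂⠂⠂⠂⠂⠿⠀⠿⠿
⠿⠿⠂⠂⠂⠂⣾⠂⠿⠀⠿⠿
⠿⠿⠂⠂⠂⠂⠂⠂⠿⠀⠿⠿
⠿⠿⠂⠂⠂⠂⠂⠂⠿⠀⠿⠿
⠿⠿⠂⠂⠂⠂⠂⠀⠀⠀⠿⠿
⠀⠀⠀⠀⠀⠀⠀⠀⠀⠀⠿⠿
⠀⠀⠀⠀⠀⠀⠀⠀⠀⠀⠿⠿

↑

⠀⠀⠀⠀⠀⠀⠀⠀⠀⠀⠿⠿
⠀⠀⠀⠀⠀⠀⠀⠀⠀⠀⠿⠿
⠀⠀⠀⠀⠀⠀⠀⠀⠀⠀⠿⠿
⠀⠿⠂⠂⠂⠂⠂⠂⠀⠀⠿⠿
⠿⠿⠿⠿⠿⠂⠿⠿⠿⠀⠿⠿
⠿⠿⠂⠂⠂⠂⠂⠂⠿⠀⠿⠿
⠿⠿⠂⠂⠂⠂⣾⠂⠿⠀⠿⠿
⠿⠿⠂⠂⠂⠂⠂⠂⠿⠀⠿⠿
⠿⠿⠂⠂⠂⠂⠂⠂⠿⠀⠿⠿
⠿⠿⠂⠂⠂⠂⠂⠂⠿⠀⠿⠿
⠿⠿⠂⠂⠂⠂⠂⠀⠀⠀⠿⠿
⠀⠀⠀⠀⠀⠀⠀⠀⠀⠀⠿⠿

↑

⠀⠀⠀⠀⠀⠀⠀⠀⠀⠀⠿⠿
⠀⠀⠀⠀⠀⠀⠀⠀⠀⠀⠿⠿
⠀⠀⠀⠀⠀⠀⠀⠀⠀⠀⠿⠿
⠀⠀⠀⠀⠀⠀⠀⠀⠀⠀⠿⠿
⠀⠿⠂⠂⠂⠂⠂⠂⠿⠀⠿⠿
⠿⠿⠿⠿⠿⠂⠿⠿⠿⠀⠿⠿
⠿⠿⠂⠂⠂⠂⣾⠂⠿⠀⠿⠿
⠿⠿⠂⠂⠂⠂⠂⠂⠿⠀⠿⠿
⠿⠿⠂⠂⠂⠂⠂⠂⠿⠀⠿⠿
⠿⠿⠂⠂⠂⠂⠂⠂⠿⠀⠿⠿
⠿⠿⠂⠂⠂⠂⠂⠂⠿⠀⠿⠿
⠿⠿⠂⠂⠂⠂⠂⠀⠀⠀⠿⠿

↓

⠀⠀⠀⠀⠀⠀⠀⠀⠀⠀⠿⠿
⠀⠀⠀⠀⠀⠀⠀⠀⠀⠀⠿⠿
⠀⠀⠀⠀⠀⠀⠀⠀⠀⠀⠿⠿
⠀⠿⠂⠂⠂⠂⠂⠂⠿⠀⠿⠿
⠿⠿⠿⠿⠿⠂⠿⠿⠿⠀⠿⠿
⠿⠿⠂⠂⠂⠂⠂⠂⠿⠀⠿⠿
⠿⠿⠂⠂⠂⠂⣾⠂⠿⠀⠿⠿
⠿⠿⠂⠂⠂⠂⠂⠂⠿⠀⠿⠿
⠿⠿⠂⠂⠂⠂⠂⠂⠿⠀⠿⠿
⠿⠿⠂⠂⠂⠂⠂⠂⠿⠀⠿⠿
⠿⠿⠂⠂⠂⠂⠂⠀⠀⠀⠿⠿
⠀⠀⠀⠀⠀⠀⠀⠀⠀⠀⠿⠿

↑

⠀⠀⠀⠀⠀⠀⠀⠀⠀⠀⠿⠿
⠀⠀⠀⠀⠀⠀⠀⠀⠀⠀⠿⠿
⠀⠀⠀⠀⠀⠀⠀⠀⠀⠀⠿⠿
⠀⠀⠀⠀⠀⠀⠀⠀⠀⠀⠿⠿
⠀⠿⠂⠂⠂⠂⠂⠂⠿⠀⠿⠿
⠿⠿⠿⠿⠿⠂⠿⠿⠿⠀⠿⠿
⠿⠿⠂⠂⠂⠂⣾⠂⠿⠀⠿⠿
⠿⠿⠂⠂⠂⠂⠂⠂⠿⠀⠿⠿
⠿⠿⠂⠂⠂⠂⠂⠂⠿⠀⠿⠿
⠿⠿⠂⠂⠂⠂⠂⠂⠿⠀⠿⠿
⠿⠿⠂⠂⠂⠂⠂⠂⠿⠀⠿⠿
⠿⠿⠂⠂⠂⠂⠂⠀⠀⠀⠿⠿

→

⠀⠀⠀⠀⠀⠀⠀⠀⠀⠿⠿⠿
⠀⠀⠀⠀⠀⠀⠀⠀⠀⠿⠿⠿
⠀⠀⠀⠀⠀⠀⠀⠀⠀⠿⠿⠿
⠀⠀⠀⠀⠀⠀⠀⠀⠀⠿⠿⠿
⠿⠂⠂⠂⠂⠂⠂⠿⠿⠿⠿⠿
⠿⠿⠿⠿⠂⠿⠿⠿⠿⠿⠿⠿
⠿⠂⠂⠂⠂⠂⣾⠿⠿⠿⠿⠿
⠿⠂⠂⠂⠂⠂⠂⠿⠿⠿⠿⠿
⠿⠂⠂⠂⠂⠂⠂⠿⠿⠿⠿⠿
⠿⠂⠂⠂⠂⠂⠂⠿⠀⠿⠿⠿
⠿⠂⠂⠂⠂⠂⠂⠿⠀⠿⠿⠿
⠿⠂⠂⠂⠂⠂⠀⠀⠀⠿⠿⠿

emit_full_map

⠀⠿⠂⠂⠂⠂⠂⠂⠿⠿
⠿⠿⠿⠿⠿⠂⠿⠿⠿⠿
⠿⠿⠂⠂⠂⠂⠂⣾⠿⠿
⠿⠿⠂⠂⠂⠂⠂⠂⠿⠿
⠿⠿⠂⠂⠂⠂⠂⠂⠿⠿
⠿⠿⠂⠂⠂⠂⠂⠂⠿⠀
⠿⠿⠂⠂⠂⠂⠂⠂⠿⠀
⠿⠿⠂⠂⠂⠂⠂⠀⠀⠀

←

⠀⠀⠀⠀⠀⠀⠀⠀⠀⠀⠿⠿
⠀⠀⠀⠀⠀⠀⠀⠀⠀⠀⠿⠿
⠀⠀⠀⠀⠀⠀⠀⠀⠀⠀⠿⠿
⠀⠀⠀⠀⠀⠀⠀⠀⠀⠀⠿⠿
⠀⠿⠂⠂⠂⠂⠂⠂⠿⠿⠿⠿
⠿⠿⠿⠿⠿⠂⠿⠿⠿⠿⠿⠿
⠿⠿⠂⠂⠂⠂⣾⠂⠿⠿⠿⠿
⠿⠿⠂⠂⠂⠂⠂⠂⠿⠿⠿⠿
⠿⠿⠂⠂⠂⠂⠂⠂⠿⠿⠿⠿
⠿⠿⠂⠂⠂⠂⠂⠂⠿⠀⠿⠿
⠿⠿⠂⠂⠂⠂⠂⠂⠿⠀⠿⠿
⠿⠿⠂⠂⠂⠂⠂⠀⠀⠀⠿⠿

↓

⠀⠀⠀⠀⠀⠀⠀⠀⠀⠀⠿⠿
⠀⠀⠀⠀⠀⠀⠀⠀⠀⠀⠿⠿
⠀⠀⠀⠀⠀⠀⠀⠀⠀⠀⠿⠿
⠀⠿⠂⠂⠂⠂⠂⠂⠿⠿⠿⠿
⠿⠿⠿⠿⠿⠂⠿⠿⠿⠿⠿⠿
⠿⠿⠂⠂⠂⠂⠂⠂⠿⠿⠿⠿
⠿⠿⠂⠂⠂⠂⣾⠂⠿⠿⠿⠿
⠿⠿⠂⠂⠂⠂⠂⠂⠿⠿⠿⠿
⠿⠿⠂⠂⠂⠂⠂⠂⠿⠀⠿⠿
⠿⠿⠂⠂⠂⠂⠂⠂⠿⠀⠿⠿
⠿⠿⠂⠂⠂⠂⠂⠀⠀⠀⠿⠿
⠀⠀⠀⠀⠀⠀⠀⠀⠀⠀⠿⠿

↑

⠀⠀⠀⠀⠀⠀⠀⠀⠀⠀⠿⠿
⠀⠀⠀⠀⠀⠀⠀⠀⠀⠀⠿⠿
⠀⠀⠀⠀⠀⠀⠀⠀⠀⠀⠿⠿
⠀⠀⠀⠀⠀⠀⠀⠀⠀⠀⠿⠿
⠀⠿⠂⠂⠂⠂⠂⠂⠿⠿⠿⠿
⠿⠿⠿⠿⠿⠂⠿⠿⠿⠿⠿⠿
⠿⠿⠂⠂⠂⠂⣾⠂⠿⠿⠿⠿
⠿⠿⠂⠂⠂⠂⠂⠂⠿⠿⠿⠿
⠿⠿⠂⠂⠂⠂⠂⠂⠿⠿⠿⠿
⠿⠿⠂⠂⠂⠂⠂⠂⠿⠀⠿⠿
⠿⠿⠂⠂⠂⠂⠂⠂⠿⠀⠿⠿
⠿⠿⠂⠂⠂⠂⠂⠀⠀⠀⠿⠿

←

⠀⠀⠀⠀⠀⠀⠀⠀⠀⠀⠀⠿
⠀⠀⠀⠀⠀⠀⠀⠀⠀⠀⠀⠿
⠀⠀⠀⠀⠀⠀⠀⠀⠀⠀⠀⠿
⠀⠀⠀⠀⠀⠀⠀⠀⠀⠀⠀⠿
⠀⠀⠿⠂⠂⠂⠂⠂⠂⠿⠿⠿
⠀⠿⠿⠿⠿⠿⠂⠿⠿⠿⠿⠿
⠀⠿⠿⠂⠂⠂⣾⠂⠂⠿⠿⠿
⠀⠿⠿⠂⠂⠂⠂⠂⠂⠿⠿⠿
⠀⠿⠿⠂⠂⠂⠂⠂⠂⠿⠿⠿
⠀⠿⠿⠂⠂⠂⠂⠂⠂⠿⠀⠿
⠀⠿⠿⠂⠂⠂⠂⠂⠂⠿⠀⠿
⠀⠿⠿⠂⠂⠂⠂⠂⠀⠀⠀⠿

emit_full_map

⠀⠿⠂⠂⠂⠂⠂⠂⠿⠿
⠿⠿⠿⠿⠿⠂⠿⠿⠿⠿
⠿⠿⠂⠂⠂⣾⠂⠂⠿⠿
⠿⠿⠂⠂⠂⠂⠂⠂⠿⠿
⠿⠿⠂⠂⠂⠂⠂⠂⠿⠿
⠿⠿⠂⠂⠂⠂⠂⠂⠿⠀
⠿⠿⠂⠂⠂⠂⠂⠂⠿⠀
⠿⠿⠂⠂⠂⠂⠂⠀⠀⠀


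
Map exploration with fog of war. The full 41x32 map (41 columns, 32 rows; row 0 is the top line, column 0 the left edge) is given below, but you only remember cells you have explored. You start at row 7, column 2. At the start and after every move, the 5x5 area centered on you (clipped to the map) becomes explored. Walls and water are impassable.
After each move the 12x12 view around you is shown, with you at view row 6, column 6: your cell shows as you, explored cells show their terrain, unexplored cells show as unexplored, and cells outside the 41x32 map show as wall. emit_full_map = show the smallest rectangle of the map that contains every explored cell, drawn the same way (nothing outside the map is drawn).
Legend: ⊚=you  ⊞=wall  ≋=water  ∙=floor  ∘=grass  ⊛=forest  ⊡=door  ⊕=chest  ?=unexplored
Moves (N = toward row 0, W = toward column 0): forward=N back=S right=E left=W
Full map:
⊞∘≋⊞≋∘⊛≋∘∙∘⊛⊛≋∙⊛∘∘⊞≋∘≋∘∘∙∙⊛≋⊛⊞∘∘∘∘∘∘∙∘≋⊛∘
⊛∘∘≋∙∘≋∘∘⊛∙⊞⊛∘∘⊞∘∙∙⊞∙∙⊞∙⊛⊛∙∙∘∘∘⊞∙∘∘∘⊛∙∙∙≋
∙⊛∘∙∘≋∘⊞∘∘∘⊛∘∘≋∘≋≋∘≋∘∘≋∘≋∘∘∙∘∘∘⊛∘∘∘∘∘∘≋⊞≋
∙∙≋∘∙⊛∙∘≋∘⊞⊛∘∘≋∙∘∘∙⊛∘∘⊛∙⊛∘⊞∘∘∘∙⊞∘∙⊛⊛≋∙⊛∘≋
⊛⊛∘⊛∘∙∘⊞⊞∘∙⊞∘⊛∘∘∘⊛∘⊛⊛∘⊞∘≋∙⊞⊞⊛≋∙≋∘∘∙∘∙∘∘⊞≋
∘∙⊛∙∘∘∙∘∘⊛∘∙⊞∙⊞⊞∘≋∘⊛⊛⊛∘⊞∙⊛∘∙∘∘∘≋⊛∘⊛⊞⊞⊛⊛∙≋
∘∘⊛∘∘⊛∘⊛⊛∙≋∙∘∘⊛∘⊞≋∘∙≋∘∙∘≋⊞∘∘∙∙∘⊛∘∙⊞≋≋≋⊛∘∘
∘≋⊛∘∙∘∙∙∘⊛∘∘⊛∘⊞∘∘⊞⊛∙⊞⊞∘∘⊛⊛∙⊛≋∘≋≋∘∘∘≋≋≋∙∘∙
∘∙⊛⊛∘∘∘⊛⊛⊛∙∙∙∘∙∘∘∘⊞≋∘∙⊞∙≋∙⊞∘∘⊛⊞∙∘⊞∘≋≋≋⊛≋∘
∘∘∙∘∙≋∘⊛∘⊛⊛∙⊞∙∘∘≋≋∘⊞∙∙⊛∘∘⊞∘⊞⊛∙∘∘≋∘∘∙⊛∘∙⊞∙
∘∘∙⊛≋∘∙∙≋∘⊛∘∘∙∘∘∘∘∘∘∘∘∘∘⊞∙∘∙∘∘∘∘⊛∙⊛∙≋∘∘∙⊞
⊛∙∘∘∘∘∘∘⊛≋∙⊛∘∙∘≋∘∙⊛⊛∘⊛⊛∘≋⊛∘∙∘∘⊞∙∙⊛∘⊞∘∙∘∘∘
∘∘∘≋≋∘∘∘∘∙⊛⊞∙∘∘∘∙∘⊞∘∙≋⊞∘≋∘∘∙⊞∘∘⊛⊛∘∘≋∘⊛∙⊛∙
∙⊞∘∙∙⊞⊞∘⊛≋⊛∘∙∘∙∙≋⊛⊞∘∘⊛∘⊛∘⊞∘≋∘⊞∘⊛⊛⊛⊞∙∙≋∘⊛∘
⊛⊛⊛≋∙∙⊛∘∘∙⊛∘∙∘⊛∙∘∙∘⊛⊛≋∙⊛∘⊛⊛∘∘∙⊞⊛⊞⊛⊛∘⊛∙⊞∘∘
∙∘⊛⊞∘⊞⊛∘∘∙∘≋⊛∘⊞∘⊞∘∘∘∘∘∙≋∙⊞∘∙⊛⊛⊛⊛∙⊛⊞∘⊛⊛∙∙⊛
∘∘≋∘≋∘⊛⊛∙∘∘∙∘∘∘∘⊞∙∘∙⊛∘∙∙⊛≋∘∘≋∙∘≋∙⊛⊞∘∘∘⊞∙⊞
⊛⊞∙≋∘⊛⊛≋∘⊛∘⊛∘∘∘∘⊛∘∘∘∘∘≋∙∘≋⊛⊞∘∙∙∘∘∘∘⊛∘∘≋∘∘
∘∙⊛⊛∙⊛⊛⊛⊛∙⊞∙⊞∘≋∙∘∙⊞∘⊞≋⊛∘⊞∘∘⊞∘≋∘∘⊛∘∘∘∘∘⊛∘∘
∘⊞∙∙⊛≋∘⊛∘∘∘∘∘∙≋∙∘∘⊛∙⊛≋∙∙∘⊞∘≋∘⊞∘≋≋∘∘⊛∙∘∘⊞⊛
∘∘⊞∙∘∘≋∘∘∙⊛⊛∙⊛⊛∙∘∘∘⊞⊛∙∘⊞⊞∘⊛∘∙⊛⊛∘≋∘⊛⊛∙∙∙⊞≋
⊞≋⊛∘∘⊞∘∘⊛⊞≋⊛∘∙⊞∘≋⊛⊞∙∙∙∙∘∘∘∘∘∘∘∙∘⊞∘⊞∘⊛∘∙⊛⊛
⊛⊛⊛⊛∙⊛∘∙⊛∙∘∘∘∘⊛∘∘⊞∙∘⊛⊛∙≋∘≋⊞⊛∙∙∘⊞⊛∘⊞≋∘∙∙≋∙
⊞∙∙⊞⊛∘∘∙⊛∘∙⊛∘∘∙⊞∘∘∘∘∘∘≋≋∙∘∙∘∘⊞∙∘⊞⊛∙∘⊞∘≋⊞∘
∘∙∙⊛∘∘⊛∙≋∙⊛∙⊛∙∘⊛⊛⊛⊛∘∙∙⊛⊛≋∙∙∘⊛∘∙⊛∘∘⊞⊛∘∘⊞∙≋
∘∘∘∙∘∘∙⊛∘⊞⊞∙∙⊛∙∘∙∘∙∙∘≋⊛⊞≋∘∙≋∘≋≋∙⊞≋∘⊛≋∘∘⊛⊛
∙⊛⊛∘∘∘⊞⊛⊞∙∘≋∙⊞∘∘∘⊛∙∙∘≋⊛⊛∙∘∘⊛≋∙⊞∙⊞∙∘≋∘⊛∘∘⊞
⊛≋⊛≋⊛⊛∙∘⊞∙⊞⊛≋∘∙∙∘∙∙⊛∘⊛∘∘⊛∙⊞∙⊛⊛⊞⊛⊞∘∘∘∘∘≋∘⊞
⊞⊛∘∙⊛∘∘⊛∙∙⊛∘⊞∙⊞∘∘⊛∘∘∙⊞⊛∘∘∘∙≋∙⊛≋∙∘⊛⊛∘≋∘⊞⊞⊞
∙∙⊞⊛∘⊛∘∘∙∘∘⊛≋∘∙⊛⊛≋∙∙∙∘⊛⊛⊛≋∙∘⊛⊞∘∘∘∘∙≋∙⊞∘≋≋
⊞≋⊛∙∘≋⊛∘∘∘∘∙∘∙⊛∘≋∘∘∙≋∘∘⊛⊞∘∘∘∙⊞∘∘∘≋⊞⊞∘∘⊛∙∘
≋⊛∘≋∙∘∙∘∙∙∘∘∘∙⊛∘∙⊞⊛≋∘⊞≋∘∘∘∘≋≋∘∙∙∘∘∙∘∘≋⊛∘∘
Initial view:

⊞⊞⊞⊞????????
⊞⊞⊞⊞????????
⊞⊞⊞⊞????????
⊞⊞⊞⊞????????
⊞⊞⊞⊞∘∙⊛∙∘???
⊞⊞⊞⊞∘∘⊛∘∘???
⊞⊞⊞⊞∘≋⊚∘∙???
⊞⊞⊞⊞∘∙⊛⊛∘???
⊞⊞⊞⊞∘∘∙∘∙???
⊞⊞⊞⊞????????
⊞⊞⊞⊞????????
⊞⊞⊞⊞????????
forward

⊞⊞⊞⊞????????
⊞⊞⊞⊞????????
⊞⊞⊞⊞????????
⊞⊞⊞⊞????????
⊞⊞⊞⊞⊛⊛∘⊛∘???
⊞⊞⊞⊞∘∙⊛∙∘???
⊞⊞⊞⊞∘∘⊚∘∘???
⊞⊞⊞⊞∘≋⊛∘∙???
⊞⊞⊞⊞∘∙⊛⊛∘???
⊞⊞⊞⊞∘∘∙∘∙???
⊞⊞⊞⊞????????
⊞⊞⊞⊞????????

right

⊞⊞⊞?????????
⊞⊞⊞?????????
⊞⊞⊞?????????
⊞⊞⊞?????????
⊞⊞⊞⊛⊛∘⊛∘∙???
⊞⊞⊞∘∙⊛∙∘∘???
⊞⊞⊞∘∘⊛⊚∘⊛???
⊞⊞⊞∘≋⊛∘∙∘???
⊞⊞⊞∘∙⊛⊛∘∘???
⊞⊞⊞∘∘∙∘∙????
⊞⊞⊞?????????
⊞⊞⊞?????????

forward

⊞⊞⊞⊞⊞⊞⊞⊞⊞⊞⊞⊞
⊞⊞⊞?????????
⊞⊞⊞?????????
⊞⊞⊞?????????
⊞⊞⊞?∙≋∘∙⊛???
⊞⊞⊞⊛⊛∘⊛∘∙???
⊞⊞⊞∘∙⊛⊚∘∘???
⊞⊞⊞∘∘⊛∘∘⊛???
⊞⊞⊞∘≋⊛∘∙∘???
⊞⊞⊞∘∙⊛⊛∘∘???
⊞⊞⊞∘∘∙∘∙????
⊞⊞⊞?????????

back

⊞⊞⊞?????????
⊞⊞⊞?????????
⊞⊞⊞?????????
⊞⊞⊞?∙≋∘∙⊛???
⊞⊞⊞⊛⊛∘⊛∘∙???
⊞⊞⊞∘∙⊛∙∘∘???
⊞⊞⊞∘∘⊛⊚∘⊛???
⊞⊞⊞∘≋⊛∘∙∘???
⊞⊞⊞∘∙⊛⊛∘∘???
⊞⊞⊞∘∘∙∘∙????
⊞⊞⊞?????????
⊞⊞⊞?????????

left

⊞⊞⊞⊞????????
⊞⊞⊞⊞????????
⊞⊞⊞⊞????????
⊞⊞⊞⊞?∙≋∘∙⊛??
⊞⊞⊞⊞⊛⊛∘⊛∘∙??
⊞⊞⊞⊞∘∙⊛∙∘∘??
⊞⊞⊞⊞∘∘⊚∘∘⊛??
⊞⊞⊞⊞∘≋⊛∘∙∘??
⊞⊞⊞⊞∘∙⊛⊛∘∘??
⊞⊞⊞⊞∘∘∙∘∙???
⊞⊞⊞⊞????????
⊞⊞⊞⊞????????

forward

⊞⊞⊞⊞⊞⊞⊞⊞⊞⊞⊞⊞
⊞⊞⊞⊞????????
⊞⊞⊞⊞????????
⊞⊞⊞⊞????????
⊞⊞⊞⊞∙∙≋∘∙⊛??
⊞⊞⊞⊞⊛⊛∘⊛∘∙??
⊞⊞⊞⊞∘∙⊚∙∘∘??
⊞⊞⊞⊞∘∘⊛∘∘⊛??
⊞⊞⊞⊞∘≋⊛∘∙∘??
⊞⊞⊞⊞∘∙⊛⊛∘∘??
⊞⊞⊞⊞∘∘∙∘∙???
⊞⊞⊞⊞????????

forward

⊞⊞⊞⊞⊞⊞⊞⊞⊞⊞⊞⊞
⊞⊞⊞⊞⊞⊞⊞⊞⊞⊞⊞⊞
⊞⊞⊞⊞????????
⊞⊞⊞⊞????????
⊞⊞⊞⊞∙⊛∘∙∘???
⊞⊞⊞⊞∙∙≋∘∙⊛??
⊞⊞⊞⊞⊛⊛⊚⊛∘∙??
⊞⊞⊞⊞∘∙⊛∙∘∘??
⊞⊞⊞⊞∘∘⊛∘∘⊛??
⊞⊞⊞⊞∘≋⊛∘∙∘??
⊞⊞⊞⊞∘∙⊛⊛∘∘??
⊞⊞⊞⊞∘∘∙∘∙???

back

⊞⊞⊞⊞⊞⊞⊞⊞⊞⊞⊞⊞
⊞⊞⊞⊞????????
⊞⊞⊞⊞????????
⊞⊞⊞⊞∙⊛∘∙∘???
⊞⊞⊞⊞∙∙≋∘∙⊛??
⊞⊞⊞⊞⊛⊛∘⊛∘∙??
⊞⊞⊞⊞∘∙⊚∙∘∘??
⊞⊞⊞⊞∘∘⊛∘∘⊛??
⊞⊞⊞⊞∘≋⊛∘∙∘??
⊞⊞⊞⊞∘∙⊛⊛∘∘??
⊞⊞⊞⊞∘∘∙∘∙???
⊞⊞⊞⊞????????

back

⊞⊞⊞⊞????????
⊞⊞⊞⊞????????
⊞⊞⊞⊞∙⊛∘∙∘???
⊞⊞⊞⊞∙∙≋∘∙⊛??
⊞⊞⊞⊞⊛⊛∘⊛∘∙??
⊞⊞⊞⊞∘∙⊛∙∘∘??
⊞⊞⊞⊞∘∘⊚∘∘⊛??
⊞⊞⊞⊞∘≋⊛∘∙∘??
⊞⊞⊞⊞∘∙⊛⊛∘∘??
⊞⊞⊞⊞∘∘∙∘∙???
⊞⊞⊞⊞????????
⊞⊞⊞⊞????????

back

⊞⊞⊞⊞????????
⊞⊞⊞⊞∙⊛∘∙∘???
⊞⊞⊞⊞∙∙≋∘∙⊛??
⊞⊞⊞⊞⊛⊛∘⊛∘∙??
⊞⊞⊞⊞∘∙⊛∙∘∘??
⊞⊞⊞⊞∘∘⊛∘∘⊛??
⊞⊞⊞⊞∘≋⊚∘∙∘??
⊞⊞⊞⊞∘∙⊛⊛∘∘??
⊞⊞⊞⊞∘∘∙∘∙???
⊞⊞⊞⊞????????
⊞⊞⊞⊞????????
⊞⊞⊞⊞????????

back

⊞⊞⊞⊞∙⊛∘∙∘???
⊞⊞⊞⊞∙∙≋∘∙⊛??
⊞⊞⊞⊞⊛⊛∘⊛∘∙??
⊞⊞⊞⊞∘∙⊛∙∘∘??
⊞⊞⊞⊞∘∘⊛∘∘⊛??
⊞⊞⊞⊞∘≋⊛∘∙∘??
⊞⊞⊞⊞∘∙⊚⊛∘∘??
⊞⊞⊞⊞∘∘∙∘∙???
⊞⊞⊞⊞∘∘∙⊛≋???
⊞⊞⊞⊞????????
⊞⊞⊞⊞????????
⊞⊞⊞⊞????????

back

⊞⊞⊞⊞∙∙≋∘∙⊛??
⊞⊞⊞⊞⊛⊛∘⊛∘∙??
⊞⊞⊞⊞∘∙⊛∙∘∘??
⊞⊞⊞⊞∘∘⊛∘∘⊛??
⊞⊞⊞⊞∘≋⊛∘∙∘??
⊞⊞⊞⊞∘∙⊛⊛∘∘??
⊞⊞⊞⊞∘∘⊚∘∙???
⊞⊞⊞⊞∘∘∙⊛≋???
⊞⊞⊞⊞⊛∙∘∘∘???
⊞⊞⊞⊞????????
⊞⊞⊞⊞????????
⊞⊞⊞⊞????????

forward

⊞⊞⊞⊞∙⊛∘∙∘???
⊞⊞⊞⊞∙∙≋∘∙⊛??
⊞⊞⊞⊞⊛⊛∘⊛∘∙??
⊞⊞⊞⊞∘∙⊛∙∘∘??
⊞⊞⊞⊞∘∘⊛∘∘⊛??
⊞⊞⊞⊞∘≋⊛∘∙∘??
⊞⊞⊞⊞∘∙⊚⊛∘∘??
⊞⊞⊞⊞∘∘∙∘∙???
⊞⊞⊞⊞∘∘∙⊛≋???
⊞⊞⊞⊞⊛∙∘∘∘???
⊞⊞⊞⊞????????
⊞⊞⊞⊞????????

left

⊞⊞⊞⊞⊞∙⊛∘∙∘??
⊞⊞⊞⊞⊞∙∙≋∘∙⊛?
⊞⊞⊞⊞⊞⊛⊛∘⊛∘∙?
⊞⊞⊞⊞⊞∘∙⊛∙∘∘?
⊞⊞⊞⊞⊞∘∘⊛∘∘⊛?
⊞⊞⊞⊞⊞∘≋⊛∘∙∘?
⊞⊞⊞⊞⊞∘⊚⊛⊛∘∘?
⊞⊞⊞⊞⊞∘∘∙∘∙??
⊞⊞⊞⊞⊞∘∘∙⊛≋??
⊞⊞⊞⊞⊞⊛∙∘∘∘??
⊞⊞⊞⊞⊞???????
⊞⊞⊞⊞⊞???????

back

⊞⊞⊞⊞⊞∙∙≋∘∙⊛?
⊞⊞⊞⊞⊞⊛⊛∘⊛∘∙?
⊞⊞⊞⊞⊞∘∙⊛∙∘∘?
⊞⊞⊞⊞⊞∘∘⊛∘∘⊛?
⊞⊞⊞⊞⊞∘≋⊛∘∙∘?
⊞⊞⊞⊞⊞∘∙⊛⊛∘∘?
⊞⊞⊞⊞⊞∘⊚∙∘∙??
⊞⊞⊞⊞⊞∘∘∙⊛≋??
⊞⊞⊞⊞⊞⊛∙∘∘∘??
⊞⊞⊞⊞⊞???????
⊞⊞⊞⊞⊞???????
⊞⊞⊞⊞⊞???????

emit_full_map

∙⊛∘∙∘?
∙∙≋∘∙⊛
⊛⊛∘⊛∘∙
∘∙⊛∙∘∘
∘∘⊛∘∘⊛
∘≋⊛∘∙∘
∘∙⊛⊛∘∘
∘⊚∙∘∙?
∘∘∙⊛≋?
⊛∙∘∘∘?

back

⊞⊞⊞⊞⊞⊛⊛∘⊛∘∙?
⊞⊞⊞⊞⊞∘∙⊛∙∘∘?
⊞⊞⊞⊞⊞∘∘⊛∘∘⊛?
⊞⊞⊞⊞⊞∘≋⊛∘∙∘?
⊞⊞⊞⊞⊞∘∙⊛⊛∘∘?
⊞⊞⊞⊞⊞∘∘∙∘∙??
⊞⊞⊞⊞⊞∘⊚∙⊛≋??
⊞⊞⊞⊞⊞⊛∙∘∘∘??
⊞⊞⊞⊞⊞∘∘∘≋???
⊞⊞⊞⊞⊞???????
⊞⊞⊞⊞⊞???????
⊞⊞⊞⊞⊞???????

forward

⊞⊞⊞⊞⊞∙∙≋∘∙⊛?
⊞⊞⊞⊞⊞⊛⊛∘⊛∘∙?
⊞⊞⊞⊞⊞∘∙⊛∙∘∘?
⊞⊞⊞⊞⊞∘∘⊛∘∘⊛?
⊞⊞⊞⊞⊞∘≋⊛∘∙∘?
⊞⊞⊞⊞⊞∘∙⊛⊛∘∘?
⊞⊞⊞⊞⊞∘⊚∙∘∙??
⊞⊞⊞⊞⊞∘∘∙⊛≋??
⊞⊞⊞⊞⊞⊛∙∘∘∘??
⊞⊞⊞⊞⊞∘∘∘≋???
⊞⊞⊞⊞⊞???????
⊞⊞⊞⊞⊞???????

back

⊞⊞⊞⊞⊞⊛⊛∘⊛∘∙?
⊞⊞⊞⊞⊞∘∙⊛∙∘∘?
⊞⊞⊞⊞⊞∘∘⊛∘∘⊛?
⊞⊞⊞⊞⊞∘≋⊛∘∙∘?
⊞⊞⊞⊞⊞∘∙⊛⊛∘∘?
⊞⊞⊞⊞⊞∘∘∙∘∙??
⊞⊞⊞⊞⊞∘⊚∙⊛≋??
⊞⊞⊞⊞⊞⊛∙∘∘∘??
⊞⊞⊞⊞⊞∘∘∘≋???
⊞⊞⊞⊞⊞???????
⊞⊞⊞⊞⊞???????
⊞⊞⊞⊞⊞???????

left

⊞⊞⊞⊞⊞⊞⊛⊛∘⊛∘∙
⊞⊞⊞⊞⊞⊞∘∙⊛∙∘∘
⊞⊞⊞⊞⊞⊞∘∘⊛∘∘⊛
⊞⊞⊞⊞⊞⊞∘≋⊛∘∙∘
⊞⊞⊞⊞⊞⊞∘∙⊛⊛∘∘
⊞⊞⊞⊞⊞⊞∘∘∙∘∙?
⊞⊞⊞⊞⊞⊞⊚∘∙⊛≋?
⊞⊞⊞⊞⊞⊞⊛∙∘∘∘?
⊞⊞⊞⊞⊞⊞∘∘∘≋??
⊞⊞⊞⊞⊞⊞??????
⊞⊞⊞⊞⊞⊞??????
⊞⊞⊞⊞⊞⊞??????

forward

⊞⊞⊞⊞⊞⊞∙∙≋∘∙⊛
⊞⊞⊞⊞⊞⊞⊛⊛∘⊛∘∙
⊞⊞⊞⊞⊞⊞∘∙⊛∙∘∘
⊞⊞⊞⊞⊞⊞∘∘⊛∘∘⊛
⊞⊞⊞⊞⊞⊞∘≋⊛∘∙∘
⊞⊞⊞⊞⊞⊞∘∙⊛⊛∘∘
⊞⊞⊞⊞⊞⊞⊚∘∙∘∙?
⊞⊞⊞⊞⊞⊞∘∘∙⊛≋?
⊞⊞⊞⊞⊞⊞⊛∙∘∘∘?
⊞⊞⊞⊞⊞⊞∘∘∘≋??
⊞⊞⊞⊞⊞⊞??????
⊞⊞⊞⊞⊞⊞??????

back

⊞⊞⊞⊞⊞⊞⊛⊛∘⊛∘∙
⊞⊞⊞⊞⊞⊞∘∙⊛∙∘∘
⊞⊞⊞⊞⊞⊞∘∘⊛∘∘⊛
⊞⊞⊞⊞⊞⊞∘≋⊛∘∙∘
⊞⊞⊞⊞⊞⊞∘∙⊛⊛∘∘
⊞⊞⊞⊞⊞⊞∘∘∙∘∙?
⊞⊞⊞⊞⊞⊞⊚∘∙⊛≋?
⊞⊞⊞⊞⊞⊞⊛∙∘∘∘?
⊞⊞⊞⊞⊞⊞∘∘∘≋??
⊞⊞⊞⊞⊞⊞??????
⊞⊞⊞⊞⊞⊞??????
⊞⊞⊞⊞⊞⊞??????

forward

⊞⊞⊞⊞⊞⊞∙∙≋∘∙⊛
⊞⊞⊞⊞⊞⊞⊛⊛∘⊛∘∙
⊞⊞⊞⊞⊞⊞∘∙⊛∙∘∘
⊞⊞⊞⊞⊞⊞∘∘⊛∘∘⊛
⊞⊞⊞⊞⊞⊞∘≋⊛∘∙∘
⊞⊞⊞⊞⊞⊞∘∙⊛⊛∘∘
⊞⊞⊞⊞⊞⊞⊚∘∙∘∙?
⊞⊞⊞⊞⊞⊞∘∘∙⊛≋?
⊞⊞⊞⊞⊞⊞⊛∙∘∘∘?
⊞⊞⊞⊞⊞⊞∘∘∘≋??
⊞⊞⊞⊞⊞⊞??????
⊞⊞⊞⊞⊞⊞??????
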